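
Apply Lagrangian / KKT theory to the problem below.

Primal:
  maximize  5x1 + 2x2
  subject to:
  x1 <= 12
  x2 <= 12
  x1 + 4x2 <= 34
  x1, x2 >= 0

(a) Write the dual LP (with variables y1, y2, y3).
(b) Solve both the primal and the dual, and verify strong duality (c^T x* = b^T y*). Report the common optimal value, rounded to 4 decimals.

The standard primal-dual pair for 'max c^T x s.t. A x <= b, x >= 0' is:
  Dual:  min b^T y  s.t.  A^T y >= c,  y >= 0.

So the dual LP is:
  minimize  12y1 + 12y2 + 34y3
  subject to:
    y1 + y3 >= 5
    y2 + 4y3 >= 2
    y1, y2, y3 >= 0

Solving the primal: x* = (12, 5.5).
  primal value c^T x* = 71.
Solving the dual: y* = (4.5, 0, 0.5).
  dual value b^T y* = 71.
Strong duality: c^T x* = b^T y*. Confirmed.

71


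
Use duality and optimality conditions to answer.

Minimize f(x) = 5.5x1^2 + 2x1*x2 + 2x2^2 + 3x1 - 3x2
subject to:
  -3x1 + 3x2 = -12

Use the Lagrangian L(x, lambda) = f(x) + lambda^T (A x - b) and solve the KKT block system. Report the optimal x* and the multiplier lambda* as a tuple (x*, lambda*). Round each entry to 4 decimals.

Form the Lagrangian:
  L(x, lambda) = (1/2) x^T Q x + c^T x + lambda^T (A x - b)
Stationarity (grad_x L = 0): Q x + c + A^T lambda = 0.
Primal feasibility: A x = b.

This gives the KKT block system:
  [ Q   A^T ] [ x     ]   [-c ]
  [ A    0  ] [ lambda ] = [ b ]

Solving the linear system:
  x*      = (1.2632, -2.7368)
  lambda* = (3.807)
  f(x*)   = 28.8421

x* = (1.2632, -2.7368), lambda* = (3.807)


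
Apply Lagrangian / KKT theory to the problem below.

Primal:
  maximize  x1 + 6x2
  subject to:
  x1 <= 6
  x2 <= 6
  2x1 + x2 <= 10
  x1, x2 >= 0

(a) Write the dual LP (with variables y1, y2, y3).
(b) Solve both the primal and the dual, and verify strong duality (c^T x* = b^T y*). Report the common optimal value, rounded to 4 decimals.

The standard primal-dual pair for 'max c^T x s.t. A x <= b, x >= 0' is:
  Dual:  min b^T y  s.t.  A^T y >= c,  y >= 0.

So the dual LP is:
  minimize  6y1 + 6y2 + 10y3
  subject to:
    y1 + 2y3 >= 1
    y2 + y3 >= 6
    y1, y2, y3 >= 0

Solving the primal: x* = (2, 6).
  primal value c^T x* = 38.
Solving the dual: y* = (0, 5.5, 0.5).
  dual value b^T y* = 38.
Strong duality: c^T x* = b^T y*. Confirmed.

38


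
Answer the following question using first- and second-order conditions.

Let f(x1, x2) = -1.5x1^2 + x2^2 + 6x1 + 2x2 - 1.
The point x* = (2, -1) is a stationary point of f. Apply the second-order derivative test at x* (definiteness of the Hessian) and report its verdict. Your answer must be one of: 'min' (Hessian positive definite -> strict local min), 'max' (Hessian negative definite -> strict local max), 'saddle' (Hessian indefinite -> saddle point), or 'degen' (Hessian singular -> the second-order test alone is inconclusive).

Compute the Hessian H = grad^2 f:
  H = [[-3, 0], [0, 2]]
Verify stationarity: grad f(x*) = H x* + g = (0, 0).
Eigenvalues of H: -3, 2.
Eigenvalues have mixed signs, so H is indefinite -> x* is a saddle point.

saddle


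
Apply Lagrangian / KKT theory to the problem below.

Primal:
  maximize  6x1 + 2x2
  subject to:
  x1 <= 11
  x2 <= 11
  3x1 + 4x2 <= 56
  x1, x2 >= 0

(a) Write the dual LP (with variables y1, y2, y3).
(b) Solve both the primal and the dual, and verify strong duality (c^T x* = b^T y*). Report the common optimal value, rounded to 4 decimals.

The standard primal-dual pair for 'max c^T x s.t. A x <= b, x >= 0' is:
  Dual:  min b^T y  s.t.  A^T y >= c,  y >= 0.

So the dual LP is:
  minimize  11y1 + 11y2 + 56y3
  subject to:
    y1 + 3y3 >= 6
    y2 + 4y3 >= 2
    y1, y2, y3 >= 0

Solving the primal: x* = (11, 5.75).
  primal value c^T x* = 77.5.
Solving the dual: y* = (4.5, 0, 0.5).
  dual value b^T y* = 77.5.
Strong duality: c^T x* = b^T y*. Confirmed.

77.5


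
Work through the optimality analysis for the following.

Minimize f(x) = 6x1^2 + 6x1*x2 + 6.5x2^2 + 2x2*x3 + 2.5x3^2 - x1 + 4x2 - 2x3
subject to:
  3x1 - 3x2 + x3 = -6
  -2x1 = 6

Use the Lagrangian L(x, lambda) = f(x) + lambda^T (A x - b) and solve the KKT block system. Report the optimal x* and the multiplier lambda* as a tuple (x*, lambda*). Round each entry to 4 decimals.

Form the Lagrangian:
  L(x, lambda) = (1/2) x^T Q x + c^T x + lambda^T (A x - b)
Stationarity (grad_x L = 0): Q x + c + A^T lambda = 0.
Primal feasibility: A x = b.

This gives the KKT block system:
  [ Q   A^T ] [ x     ]   [-c ]
  [ A    0  ] [ lambda ] = [ b ]

Solving the linear system:
  x*      = (-3, -0.4429, 1.6714)
  lambda* = (-5.4714, -28.0357)
  f(x*)   = 66.6357

x* = (-3, -0.4429, 1.6714), lambda* = (-5.4714, -28.0357)


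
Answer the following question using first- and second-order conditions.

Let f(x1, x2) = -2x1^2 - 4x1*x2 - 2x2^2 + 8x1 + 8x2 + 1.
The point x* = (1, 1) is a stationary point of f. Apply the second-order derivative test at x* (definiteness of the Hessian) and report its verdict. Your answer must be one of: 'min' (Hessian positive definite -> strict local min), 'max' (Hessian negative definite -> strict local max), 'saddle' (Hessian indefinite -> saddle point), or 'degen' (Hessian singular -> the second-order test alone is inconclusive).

Compute the Hessian H = grad^2 f:
  H = [[-4, -4], [-4, -4]]
Verify stationarity: grad f(x*) = H x* + g = (0, 0).
Eigenvalues of H: -8, 0.
H has a zero eigenvalue (singular; negative semidefinite but not definite), so H is neither positive definite, negative definite, nor indefinite. The second-order test alone is inconclusive -> degen.
(Indeed, f is constant along the null direction of H through x*, so x* is not a strict local extremum.)

degen


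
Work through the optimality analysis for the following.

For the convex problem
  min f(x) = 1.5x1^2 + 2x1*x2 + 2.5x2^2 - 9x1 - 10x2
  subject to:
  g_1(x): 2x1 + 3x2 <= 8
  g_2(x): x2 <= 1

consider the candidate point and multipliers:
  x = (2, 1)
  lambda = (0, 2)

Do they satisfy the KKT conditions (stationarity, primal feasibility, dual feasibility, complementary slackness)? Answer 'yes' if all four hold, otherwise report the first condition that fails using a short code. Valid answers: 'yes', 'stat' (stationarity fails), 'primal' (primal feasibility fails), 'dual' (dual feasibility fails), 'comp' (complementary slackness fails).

Gradient of f: grad f(x) = Q x + c = (-1, -1)
Constraint values g_i(x) = a_i^T x - b_i:
  g_1((2, 1)) = -1
  g_2((2, 1)) = 0
Stationarity residual: grad f(x) + sum_i lambda_i a_i = (-1, 1)
  -> stationarity FAILS
Primal feasibility (all g_i <= 0): OK
Dual feasibility (all lambda_i >= 0): OK
Complementary slackness (lambda_i * g_i(x) = 0 for all i): OK

Verdict: the first failing condition is stationarity -> stat.

stat


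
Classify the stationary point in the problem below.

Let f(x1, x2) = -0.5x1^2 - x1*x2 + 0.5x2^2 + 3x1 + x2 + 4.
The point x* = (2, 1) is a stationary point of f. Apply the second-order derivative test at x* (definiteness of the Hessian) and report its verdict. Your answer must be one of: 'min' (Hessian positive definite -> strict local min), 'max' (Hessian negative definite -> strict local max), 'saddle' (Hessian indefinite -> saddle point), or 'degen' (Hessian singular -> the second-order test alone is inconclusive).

Compute the Hessian H = grad^2 f:
  H = [[-1, -1], [-1, 1]]
Verify stationarity: grad f(x*) = H x* + g = (0, 0).
Eigenvalues of H: -1.4142, 1.4142.
Eigenvalues have mixed signs, so H is indefinite -> x* is a saddle point.

saddle


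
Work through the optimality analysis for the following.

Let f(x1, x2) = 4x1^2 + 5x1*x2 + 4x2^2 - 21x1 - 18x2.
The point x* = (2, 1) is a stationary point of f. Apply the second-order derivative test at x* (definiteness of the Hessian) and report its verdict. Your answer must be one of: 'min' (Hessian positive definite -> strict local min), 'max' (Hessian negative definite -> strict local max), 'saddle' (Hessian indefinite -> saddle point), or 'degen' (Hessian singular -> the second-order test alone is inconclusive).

Compute the Hessian H = grad^2 f:
  H = [[8, 5], [5, 8]]
Verify stationarity: grad f(x*) = H x* + g = (0, 0).
Eigenvalues of H: 3, 13.
Both eigenvalues > 0, so H is positive definite -> x* is a strict local min.

min


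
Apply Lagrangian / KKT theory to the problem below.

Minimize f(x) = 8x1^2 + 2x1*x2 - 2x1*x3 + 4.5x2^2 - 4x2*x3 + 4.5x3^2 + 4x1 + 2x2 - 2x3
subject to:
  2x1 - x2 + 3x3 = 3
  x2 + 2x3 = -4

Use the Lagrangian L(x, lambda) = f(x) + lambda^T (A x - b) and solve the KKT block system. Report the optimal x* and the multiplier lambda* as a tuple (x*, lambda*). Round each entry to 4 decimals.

Form the Lagrangian:
  L(x, lambda) = (1/2) x^T Q x + c^T x + lambda^T (A x - b)
Stationarity (grad_x L = 0): Q x + c + A^T lambda = 0.
Primal feasibility: A x = b.

This gives the KKT block system:
  [ Q   A^T ] [ x     ]   [-c ]
  [ A    0  ] [ lambda ] = [ b ]

Solving the linear system:
  x*      = (1.0052, -2.7958, -0.6021)
  lambda* = (-7.8482, 10.8953)
  f(x*)   = 33.3796

x* = (1.0052, -2.7958, -0.6021), lambda* = (-7.8482, 10.8953)


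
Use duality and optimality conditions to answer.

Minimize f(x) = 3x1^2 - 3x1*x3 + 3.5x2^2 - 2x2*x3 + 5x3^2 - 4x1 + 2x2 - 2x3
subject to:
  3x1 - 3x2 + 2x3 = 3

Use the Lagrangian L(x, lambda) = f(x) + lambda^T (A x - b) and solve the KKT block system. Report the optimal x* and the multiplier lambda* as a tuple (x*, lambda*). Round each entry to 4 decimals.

Form the Lagrangian:
  L(x, lambda) = (1/2) x^T Q x + c^T x + lambda^T (A x - b)
Stationarity (grad_x L = 0): Q x + c + A^T lambda = 0.
Primal feasibility: A x = b.

This gives the KKT block system:
  [ Q   A^T ] [ x     ]   [-c ]
  [ A    0  ] [ lambda ] = [ b ]

Solving the linear system:
  x*      = (0.7011, -0.0713, 0.3415)
  lambda* = (0.2727)
  f(x*)   = -2.224

x* = (0.7011, -0.0713, 0.3415), lambda* = (0.2727)


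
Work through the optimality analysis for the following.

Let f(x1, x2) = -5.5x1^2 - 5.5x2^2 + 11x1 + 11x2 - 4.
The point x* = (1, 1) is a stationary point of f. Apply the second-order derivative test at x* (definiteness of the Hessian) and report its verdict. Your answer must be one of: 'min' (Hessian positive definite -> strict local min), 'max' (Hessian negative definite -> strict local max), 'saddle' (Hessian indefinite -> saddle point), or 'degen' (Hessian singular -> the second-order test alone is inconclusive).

Compute the Hessian H = grad^2 f:
  H = [[-11, 0], [0, -11]]
Verify stationarity: grad f(x*) = H x* + g = (0, 0).
Eigenvalues of H: -11, -11.
Both eigenvalues < 0, so H is negative definite -> x* is a strict local max.

max


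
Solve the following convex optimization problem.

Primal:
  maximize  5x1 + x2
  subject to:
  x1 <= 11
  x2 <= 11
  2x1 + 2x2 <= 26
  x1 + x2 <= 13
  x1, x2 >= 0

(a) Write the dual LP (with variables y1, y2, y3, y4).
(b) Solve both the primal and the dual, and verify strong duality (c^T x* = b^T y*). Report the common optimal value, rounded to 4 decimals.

The standard primal-dual pair for 'max c^T x s.t. A x <= b, x >= 0' is:
  Dual:  min b^T y  s.t.  A^T y >= c,  y >= 0.

So the dual LP is:
  minimize  11y1 + 11y2 + 26y3 + 13y4
  subject to:
    y1 + 2y3 + y4 >= 5
    y2 + 2y3 + y4 >= 1
    y1, y2, y3, y4 >= 0

Solving the primal: x* = (11, 2).
  primal value c^T x* = 57.
Solving the dual: y* = (4, 0, 0.5, 0).
  dual value b^T y* = 57.
Strong duality: c^T x* = b^T y*. Confirmed.

57


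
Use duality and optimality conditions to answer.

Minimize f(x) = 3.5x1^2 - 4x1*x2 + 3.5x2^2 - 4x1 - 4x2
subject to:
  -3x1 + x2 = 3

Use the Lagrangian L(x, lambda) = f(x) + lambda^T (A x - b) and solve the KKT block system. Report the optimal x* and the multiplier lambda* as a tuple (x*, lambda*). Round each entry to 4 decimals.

Form the Lagrangian:
  L(x, lambda) = (1/2) x^T Q x + c^T x + lambda^T (A x - b)
Stationarity (grad_x L = 0): Q x + c + A^T lambda = 0.
Primal feasibility: A x = b.

This gives the KKT block system:
  [ Q   A^T ] [ x     ]   [-c ]
  [ A    0  ] [ lambda ] = [ b ]

Solving the linear system:
  x*      = (-0.7609, 0.7174)
  lambda* = (-4.0652)
  f(x*)   = 6.1848

x* = (-0.7609, 0.7174), lambda* = (-4.0652)


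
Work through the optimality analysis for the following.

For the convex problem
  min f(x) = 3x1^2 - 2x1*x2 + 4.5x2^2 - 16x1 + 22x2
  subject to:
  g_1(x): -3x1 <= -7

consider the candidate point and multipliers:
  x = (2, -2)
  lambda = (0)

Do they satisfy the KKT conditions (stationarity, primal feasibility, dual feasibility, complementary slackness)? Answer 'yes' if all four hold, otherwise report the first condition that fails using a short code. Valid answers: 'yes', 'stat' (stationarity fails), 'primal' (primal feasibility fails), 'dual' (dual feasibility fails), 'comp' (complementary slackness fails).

Gradient of f: grad f(x) = Q x + c = (0, 0)
Constraint values g_i(x) = a_i^T x - b_i:
  g_1((2, -2)) = 1
Stationarity residual: grad f(x) + sum_i lambda_i a_i = (0, 0)
  -> stationarity OK
Primal feasibility (all g_i <= 0): FAILS
Dual feasibility (all lambda_i >= 0): OK
Complementary slackness (lambda_i * g_i(x) = 0 for all i): OK

Verdict: the first failing condition is primal_feasibility -> primal.

primal


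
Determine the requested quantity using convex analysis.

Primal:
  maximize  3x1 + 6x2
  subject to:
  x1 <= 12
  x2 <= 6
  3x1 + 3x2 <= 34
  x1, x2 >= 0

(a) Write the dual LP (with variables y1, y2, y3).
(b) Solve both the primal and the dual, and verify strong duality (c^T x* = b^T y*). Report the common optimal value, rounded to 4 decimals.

The standard primal-dual pair for 'max c^T x s.t. A x <= b, x >= 0' is:
  Dual:  min b^T y  s.t.  A^T y >= c,  y >= 0.

So the dual LP is:
  minimize  12y1 + 6y2 + 34y3
  subject to:
    y1 + 3y3 >= 3
    y2 + 3y3 >= 6
    y1, y2, y3 >= 0

Solving the primal: x* = (5.3333, 6).
  primal value c^T x* = 52.
Solving the dual: y* = (0, 3, 1).
  dual value b^T y* = 52.
Strong duality: c^T x* = b^T y*. Confirmed.

52


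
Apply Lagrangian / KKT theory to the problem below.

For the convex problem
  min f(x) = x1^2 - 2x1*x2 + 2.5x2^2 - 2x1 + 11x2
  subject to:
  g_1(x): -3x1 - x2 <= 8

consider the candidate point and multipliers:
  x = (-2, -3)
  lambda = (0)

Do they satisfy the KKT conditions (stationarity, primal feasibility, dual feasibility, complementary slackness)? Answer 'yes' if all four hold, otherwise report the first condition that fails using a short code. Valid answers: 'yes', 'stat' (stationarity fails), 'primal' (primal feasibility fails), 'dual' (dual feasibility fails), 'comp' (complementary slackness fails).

Gradient of f: grad f(x) = Q x + c = (0, 0)
Constraint values g_i(x) = a_i^T x - b_i:
  g_1((-2, -3)) = 1
Stationarity residual: grad f(x) + sum_i lambda_i a_i = (0, 0)
  -> stationarity OK
Primal feasibility (all g_i <= 0): FAILS
Dual feasibility (all lambda_i >= 0): OK
Complementary slackness (lambda_i * g_i(x) = 0 for all i): OK

Verdict: the first failing condition is primal_feasibility -> primal.

primal


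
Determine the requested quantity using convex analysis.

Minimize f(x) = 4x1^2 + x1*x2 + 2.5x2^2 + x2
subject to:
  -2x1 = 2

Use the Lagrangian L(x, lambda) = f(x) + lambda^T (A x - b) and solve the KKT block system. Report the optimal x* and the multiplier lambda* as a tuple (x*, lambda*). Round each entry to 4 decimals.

Form the Lagrangian:
  L(x, lambda) = (1/2) x^T Q x + c^T x + lambda^T (A x - b)
Stationarity (grad_x L = 0): Q x + c + A^T lambda = 0.
Primal feasibility: A x = b.

This gives the KKT block system:
  [ Q   A^T ] [ x     ]   [-c ]
  [ A    0  ] [ lambda ] = [ b ]

Solving the linear system:
  x*      = (-1, 0)
  lambda* = (-4)
  f(x*)   = 4

x* = (-1, 0), lambda* = (-4)


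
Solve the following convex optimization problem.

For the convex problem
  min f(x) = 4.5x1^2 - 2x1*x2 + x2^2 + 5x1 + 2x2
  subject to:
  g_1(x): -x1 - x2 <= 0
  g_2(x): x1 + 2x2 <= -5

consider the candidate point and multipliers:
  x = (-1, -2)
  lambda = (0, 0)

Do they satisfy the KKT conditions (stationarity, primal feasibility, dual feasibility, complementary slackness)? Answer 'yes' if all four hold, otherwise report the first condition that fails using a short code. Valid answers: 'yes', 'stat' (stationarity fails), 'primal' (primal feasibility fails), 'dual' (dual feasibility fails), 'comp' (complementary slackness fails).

Gradient of f: grad f(x) = Q x + c = (0, 0)
Constraint values g_i(x) = a_i^T x - b_i:
  g_1((-1, -2)) = 3
  g_2((-1, -2)) = 0
Stationarity residual: grad f(x) + sum_i lambda_i a_i = (0, 0)
  -> stationarity OK
Primal feasibility (all g_i <= 0): FAILS
Dual feasibility (all lambda_i >= 0): OK
Complementary slackness (lambda_i * g_i(x) = 0 for all i): OK

Verdict: the first failing condition is primal_feasibility -> primal.

primal


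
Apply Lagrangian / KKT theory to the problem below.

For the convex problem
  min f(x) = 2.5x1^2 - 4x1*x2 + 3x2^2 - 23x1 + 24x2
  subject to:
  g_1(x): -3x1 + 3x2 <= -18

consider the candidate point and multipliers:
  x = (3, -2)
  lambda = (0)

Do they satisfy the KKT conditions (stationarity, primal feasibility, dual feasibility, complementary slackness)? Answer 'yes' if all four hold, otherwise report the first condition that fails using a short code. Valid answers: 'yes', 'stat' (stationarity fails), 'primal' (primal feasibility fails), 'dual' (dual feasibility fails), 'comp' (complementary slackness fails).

Gradient of f: grad f(x) = Q x + c = (0, 0)
Constraint values g_i(x) = a_i^T x - b_i:
  g_1((3, -2)) = 3
Stationarity residual: grad f(x) + sum_i lambda_i a_i = (0, 0)
  -> stationarity OK
Primal feasibility (all g_i <= 0): FAILS
Dual feasibility (all lambda_i >= 0): OK
Complementary slackness (lambda_i * g_i(x) = 0 for all i): OK

Verdict: the first failing condition is primal_feasibility -> primal.

primal


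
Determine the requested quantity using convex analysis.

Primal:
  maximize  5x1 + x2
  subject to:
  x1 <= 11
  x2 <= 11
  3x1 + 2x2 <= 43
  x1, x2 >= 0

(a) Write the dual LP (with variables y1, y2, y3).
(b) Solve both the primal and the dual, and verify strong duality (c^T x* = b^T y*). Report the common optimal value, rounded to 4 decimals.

The standard primal-dual pair for 'max c^T x s.t. A x <= b, x >= 0' is:
  Dual:  min b^T y  s.t.  A^T y >= c,  y >= 0.

So the dual LP is:
  minimize  11y1 + 11y2 + 43y3
  subject to:
    y1 + 3y3 >= 5
    y2 + 2y3 >= 1
    y1, y2, y3 >= 0

Solving the primal: x* = (11, 5).
  primal value c^T x* = 60.
Solving the dual: y* = (3.5, 0, 0.5).
  dual value b^T y* = 60.
Strong duality: c^T x* = b^T y*. Confirmed.

60


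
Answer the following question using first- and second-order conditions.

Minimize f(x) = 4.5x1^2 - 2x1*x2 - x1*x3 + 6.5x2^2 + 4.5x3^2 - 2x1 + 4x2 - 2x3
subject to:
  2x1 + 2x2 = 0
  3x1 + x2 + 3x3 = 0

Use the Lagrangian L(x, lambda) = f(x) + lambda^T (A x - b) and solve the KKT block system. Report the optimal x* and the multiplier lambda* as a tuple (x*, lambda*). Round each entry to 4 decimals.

Form the Lagrangian:
  L(x, lambda) = (1/2) x^T Q x + c^T x + lambda^T (A x - b)
Stationarity (grad_x L = 0): Q x + c + A^T lambda = 0.
Primal feasibility: A x = b.

This gives the KKT block system:
  [ Q   A^T ] [ x     ]   [-c ]
  [ A    0  ] [ lambda ] = [ b ]

Solving the linear system:
  x*      = (0.1489, -0.1489, -0.0993)
  lambda* = (-1.3901, 1.0142)
  f(x*)   = -0.3475

x* = (0.1489, -0.1489, -0.0993), lambda* = (-1.3901, 1.0142)


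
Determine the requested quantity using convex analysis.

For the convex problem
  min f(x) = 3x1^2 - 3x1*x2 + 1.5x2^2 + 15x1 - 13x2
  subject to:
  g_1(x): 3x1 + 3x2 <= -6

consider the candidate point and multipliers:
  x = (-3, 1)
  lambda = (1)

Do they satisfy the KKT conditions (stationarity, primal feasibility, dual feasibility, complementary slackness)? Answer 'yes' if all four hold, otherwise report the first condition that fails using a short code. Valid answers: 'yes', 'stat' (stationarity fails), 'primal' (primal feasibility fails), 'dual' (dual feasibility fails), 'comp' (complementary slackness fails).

Gradient of f: grad f(x) = Q x + c = (-6, -1)
Constraint values g_i(x) = a_i^T x - b_i:
  g_1((-3, 1)) = 0
Stationarity residual: grad f(x) + sum_i lambda_i a_i = (-3, 2)
  -> stationarity FAILS
Primal feasibility (all g_i <= 0): OK
Dual feasibility (all lambda_i >= 0): OK
Complementary slackness (lambda_i * g_i(x) = 0 for all i): OK

Verdict: the first failing condition is stationarity -> stat.

stat


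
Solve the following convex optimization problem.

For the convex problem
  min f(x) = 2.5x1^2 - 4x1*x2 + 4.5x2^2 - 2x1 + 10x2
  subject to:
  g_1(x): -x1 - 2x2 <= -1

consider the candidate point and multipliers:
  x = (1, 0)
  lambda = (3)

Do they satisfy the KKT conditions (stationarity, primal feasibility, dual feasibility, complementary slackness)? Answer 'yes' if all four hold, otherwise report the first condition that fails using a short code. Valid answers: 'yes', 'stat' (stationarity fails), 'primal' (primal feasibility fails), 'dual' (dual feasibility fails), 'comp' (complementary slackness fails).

Gradient of f: grad f(x) = Q x + c = (3, 6)
Constraint values g_i(x) = a_i^T x - b_i:
  g_1((1, 0)) = 0
Stationarity residual: grad f(x) + sum_i lambda_i a_i = (0, 0)
  -> stationarity OK
Primal feasibility (all g_i <= 0): OK
Dual feasibility (all lambda_i >= 0): OK
Complementary slackness (lambda_i * g_i(x) = 0 for all i): OK

Verdict: yes, KKT holds.

yes


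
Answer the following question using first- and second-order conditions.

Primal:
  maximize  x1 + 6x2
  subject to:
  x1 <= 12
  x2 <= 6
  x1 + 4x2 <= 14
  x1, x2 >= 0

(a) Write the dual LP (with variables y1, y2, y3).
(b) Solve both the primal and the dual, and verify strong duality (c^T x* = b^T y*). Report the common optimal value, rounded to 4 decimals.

The standard primal-dual pair for 'max c^T x s.t. A x <= b, x >= 0' is:
  Dual:  min b^T y  s.t.  A^T y >= c,  y >= 0.

So the dual LP is:
  minimize  12y1 + 6y2 + 14y3
  subject to:
    y1 + y3 >= 1
    y2 + 4y3 >= 6
    y1, y2, y3 >= 0

Solving the primal: x* = (0, 3.5).
  primal value c^T x* = 21.
Solving the dual: y* = (0, 0, 1.5).
  dual value b^T y* = 21.
Strong duality: c^T x* = b^T y*. Confirmed.

21


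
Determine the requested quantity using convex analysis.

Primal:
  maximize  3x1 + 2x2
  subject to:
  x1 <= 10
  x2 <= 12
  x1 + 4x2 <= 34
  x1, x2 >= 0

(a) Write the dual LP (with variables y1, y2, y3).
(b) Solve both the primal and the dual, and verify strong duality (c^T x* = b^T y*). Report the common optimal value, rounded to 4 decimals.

The standard primal-dual pair for 'max c^T x s.t. A x <= b, x >= 0' is:
  Dual:  min b^T y  s.t.  A^T y >= c,  y >= 0.

So the dual LP is:
  minimize  10y1 + 12y2 + 34y3
  subject to:
    y1 + y3 >= 3
    y2 + 4y3 >= 2
    y1, y2, y3 >= 0

Solving the primal: x* = (10, 6).
  primal value c^T x* = 42.
Solving the dual: y* = (2.5, 0, 0.5).
  dual value b^T y* = 42.
Strong duality: c^T x* = b^T y*. Confirmed.

42


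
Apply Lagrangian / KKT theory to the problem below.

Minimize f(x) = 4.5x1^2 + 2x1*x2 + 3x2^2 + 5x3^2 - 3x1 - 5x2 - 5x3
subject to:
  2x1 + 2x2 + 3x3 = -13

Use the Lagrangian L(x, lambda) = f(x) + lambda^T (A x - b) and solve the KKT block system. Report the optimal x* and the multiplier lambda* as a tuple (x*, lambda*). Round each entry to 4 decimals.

Form the Lagrangian:
  L(x, lambda) = (1/2) x^T Q x + c^T x + lambda^T (A x - b)
Stationarity (grad_x L = 0): Q x + c + A^T lambda = 0.
Primal feasibility: A x = b.

This gives the KKT block system:
  [ Q   A^T ] [ x     ]   [-c ]
  [ A    0  ] [ lambda ] = [ b ]

Solving the linear system:
  x*      = (-1.3124, -1.7966, -2.2607)
  lambda* = (9.2022)
  f(x*)   = 71.9264

x* = (-1.3124, -1.7966, -2.2607), lambda* = (9.2022)


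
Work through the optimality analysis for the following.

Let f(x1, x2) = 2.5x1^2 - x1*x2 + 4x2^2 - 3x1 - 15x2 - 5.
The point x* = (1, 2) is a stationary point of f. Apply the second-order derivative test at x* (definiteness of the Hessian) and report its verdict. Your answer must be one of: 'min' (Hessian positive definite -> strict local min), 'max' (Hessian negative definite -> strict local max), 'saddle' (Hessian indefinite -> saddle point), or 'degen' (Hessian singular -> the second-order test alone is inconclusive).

Compute the Hessian H = grad^2 f:
  H = [[5, -1], [-1, 8]]
Verify stationarity: grad f(x*) = H x* + g = (0, 0).
Eigenvalues of H: 4.6972, 8.3028.
Both eigenvalues > 0, so H is positive definite -> x* is a strict local min.

min


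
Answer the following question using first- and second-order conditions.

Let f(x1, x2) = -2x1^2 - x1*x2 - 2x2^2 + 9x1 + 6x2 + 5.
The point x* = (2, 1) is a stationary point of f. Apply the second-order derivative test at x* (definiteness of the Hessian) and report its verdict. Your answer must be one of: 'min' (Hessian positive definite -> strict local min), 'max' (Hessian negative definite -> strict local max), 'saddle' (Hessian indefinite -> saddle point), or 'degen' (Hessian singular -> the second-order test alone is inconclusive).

Compute the Hessian H = grad^2 f:
  H = [[-4, -1], [-1, -4]]
Verify stationarity: grad f(x*) = H x* + g = (0, 0).
Eigenvalues of H: -5, -3.
Both eigenvalues < 0, so H is negative definite -> x* is a strict local max.

max


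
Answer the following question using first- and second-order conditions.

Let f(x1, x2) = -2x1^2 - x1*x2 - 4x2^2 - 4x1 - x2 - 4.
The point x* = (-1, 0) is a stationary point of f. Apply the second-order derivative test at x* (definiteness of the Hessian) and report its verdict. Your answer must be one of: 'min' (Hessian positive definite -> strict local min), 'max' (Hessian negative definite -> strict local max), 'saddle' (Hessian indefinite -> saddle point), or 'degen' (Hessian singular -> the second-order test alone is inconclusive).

Compute the Hessian H = grad^2 f:
  H = [[-4, -1], [-1, -8]]
Verify stationarity: grad f(x*) = H x* + g = (0, 0).
Eigenvalues of H: -8.2361, -3.7639.
Both eigenvalues < 0, so H is negative definite -> x* is a strict local max.

max


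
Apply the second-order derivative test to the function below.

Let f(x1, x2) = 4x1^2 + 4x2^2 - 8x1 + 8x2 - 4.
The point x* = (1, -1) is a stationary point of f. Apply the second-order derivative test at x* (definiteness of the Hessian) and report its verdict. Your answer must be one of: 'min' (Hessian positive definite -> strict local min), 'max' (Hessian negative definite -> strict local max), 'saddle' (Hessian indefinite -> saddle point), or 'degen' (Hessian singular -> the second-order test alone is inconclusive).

Compute the Hessian H = grad^2 f:
  H = [[8, 0], [0, 8]]
Verify stationarity: grad f(x*) = H x* + g = (0, 0).
Eigenvalues of H: 8, 8.
Both eigenvalues > 0, so H is positive definite -> x* is a strict local min.

min


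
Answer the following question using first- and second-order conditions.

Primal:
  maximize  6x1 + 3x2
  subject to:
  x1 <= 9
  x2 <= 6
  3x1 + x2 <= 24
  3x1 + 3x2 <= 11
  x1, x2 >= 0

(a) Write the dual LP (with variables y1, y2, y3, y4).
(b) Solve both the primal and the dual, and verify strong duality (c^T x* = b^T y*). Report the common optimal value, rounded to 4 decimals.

The standard primal-dual pair for 'max c^T x s.t. A x <= b, x >= 0' is:
  Dual:  min b^T y  s.t.  A^T y >= c,  y >= 0.

So the dual LP is:
  minimize  9y1 + 6y2 + 24y3 + 11y4
  subject to:
    y1 + 3y3 + 3y4 >= 6
    y2 + y3 + 3y4 >= 3
    y1, y2, y3, y4 >= 0

Solving the primal: x* = (3.6667, 0).
  primal value c^T x* = 22.
Solving the dual: y* = (0, 0, 0, 2).
  dual value b^T y* = 22.
Strong duality: c^T x* = b^T y*. Confirmed.

22


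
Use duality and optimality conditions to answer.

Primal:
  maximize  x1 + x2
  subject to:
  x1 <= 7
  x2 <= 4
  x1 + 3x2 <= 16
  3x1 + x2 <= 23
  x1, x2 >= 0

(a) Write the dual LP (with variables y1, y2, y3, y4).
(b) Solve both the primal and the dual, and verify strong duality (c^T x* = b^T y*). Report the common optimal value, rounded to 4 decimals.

The standard primal-dual pair for 'max c^T x s.t. A x <= b, x >= 0' is:
  Dual:  min b^T y  s.t.  A^T y >= c,  y >= 0.

So the dual LP is:
  minimize  7y1 + 4y2 + 16y3 + 23y4
  subject to:
    y1 + y3 + 3y4 >= 1
    y2 + 3y3 + y4 >= 1
    y1, y2, y3, y4 >= 0

Solving the primal: x* = (6.625, 3.125).
  primal value c^T x* = 9.75.
Solving the dual: y* = (0, 0, 0.25, 0.25).
  dual value b^T y* = 9.75.
Strong duality: c^T x* = b^T y*. Confirmed.

9.75


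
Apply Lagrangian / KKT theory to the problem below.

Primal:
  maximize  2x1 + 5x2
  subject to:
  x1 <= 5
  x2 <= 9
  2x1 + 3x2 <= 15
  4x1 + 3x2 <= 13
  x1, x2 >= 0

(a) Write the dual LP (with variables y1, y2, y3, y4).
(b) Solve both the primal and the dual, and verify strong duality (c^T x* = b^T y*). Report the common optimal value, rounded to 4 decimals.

The standard primal-dual pair for 'max c^T x s.t. A x <= b, x >= 0' is:
  Dual:  min b^T y  s.t.  A^T y >= c,  y >= 0.

So the dual LP is:
  minimize  5y1 + 9y2 + 15y3 + 13y4
  subject to:
    y1 + 2y3 + 4y4 >= 2
    y2 + 3y3 + 3y4 >= 5
    y1, y2, y3, y4 >= 0

Solving the primal: x* = (0, 4.3333).
  primal value c^T x* = 21.6667.
Solving the dual: y* = (0, 0, 0, 1.6667).
  dual value b^T y* = 21.6667.
Strong duality: c^T x* = b^T y*. Confirmed.

21.6667


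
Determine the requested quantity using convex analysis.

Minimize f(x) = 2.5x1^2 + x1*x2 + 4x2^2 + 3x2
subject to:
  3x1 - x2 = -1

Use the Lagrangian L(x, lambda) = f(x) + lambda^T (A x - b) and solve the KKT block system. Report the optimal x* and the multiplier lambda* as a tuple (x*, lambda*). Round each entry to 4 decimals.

Form the Lagrangian:
  L(x, lambda) = (1/2) x^T Q x + c^T x + lambda^T (A x - b)
Stationarity (grad_x L = 0): Q x + c + A^T lambda = 0.
Primal feasibility: A x = b.

This gives the KKT block system:
  [ Q   A^T ] [ x     ]   [-c ]
  [ A    0  ] [ lambda ] = [ b ]

Solving the linear system:
  x*      = (-0.4096, -0.2289)
  lambda* = (0.759)
  f(x*)   = 0.0361

x* = (-0.4096, -0.2289), lambda* = (0.759)


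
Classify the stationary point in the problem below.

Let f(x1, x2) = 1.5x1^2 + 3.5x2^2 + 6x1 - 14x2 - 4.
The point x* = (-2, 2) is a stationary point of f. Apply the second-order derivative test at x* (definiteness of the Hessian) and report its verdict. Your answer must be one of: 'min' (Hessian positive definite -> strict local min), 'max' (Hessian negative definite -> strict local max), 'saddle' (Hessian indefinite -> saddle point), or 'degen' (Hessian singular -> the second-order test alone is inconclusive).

Compute the Hessian H = grad^2 f:
  H = [[3, 0], [0, 7]]
Verify stationarity: grad f(x*) = H x* + g = (0, 0).
Eigenvalues of H: 3, 7.
Both eigenvalues > 0, so H is positive definite -> x* is a strict local min.

min


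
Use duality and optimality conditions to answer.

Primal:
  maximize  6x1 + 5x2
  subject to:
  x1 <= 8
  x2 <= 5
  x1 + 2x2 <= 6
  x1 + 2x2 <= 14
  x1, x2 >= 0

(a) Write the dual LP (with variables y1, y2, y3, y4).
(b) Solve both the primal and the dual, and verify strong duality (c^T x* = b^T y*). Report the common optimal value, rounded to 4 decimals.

The standard primal-dual pair for 'max c^T x s.t. A x <= b, x >= 0' is:
  Dual:  min b^T y  s.t.  A^T y >= c,  y >= 0.

So the dual LP is:
  minimize  8y1 + 5y2 + 6y3 + 14y4
  subject to:
    y1 + y3 + y4 >= 6
    y2 + 2y3 + 2y4 >= 5
    y1, y2, y3, y4 >= 0

Solving the primal: x* = (6, 0).
  primal value c^T x* = 36.
Solving the dual: y* = (0, 0, 6, 0).
  dual value b^T y* = 36.
Strong duality: c^T x* = b^T y*. Confirmed.

36


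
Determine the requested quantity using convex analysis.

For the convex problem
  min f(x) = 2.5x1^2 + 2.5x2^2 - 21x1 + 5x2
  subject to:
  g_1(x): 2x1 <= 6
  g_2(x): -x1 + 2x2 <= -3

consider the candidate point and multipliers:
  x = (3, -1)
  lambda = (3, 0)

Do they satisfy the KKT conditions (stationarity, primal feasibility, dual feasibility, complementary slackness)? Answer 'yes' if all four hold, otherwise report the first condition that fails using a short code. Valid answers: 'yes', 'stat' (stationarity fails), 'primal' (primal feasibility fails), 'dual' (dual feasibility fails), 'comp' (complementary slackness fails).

Gradient of f: grad f(x) = Q x + c = (-6, 0)
Constraint values g_i(x) = a_i^T x - b_i:
  g_1((3, -1)) = 0
  g_2((3, -1)) = -2
Stationarity residual: grad f(x) + sum_i lambda_i a_i = (0, 0)
  -> stationarity OK
Primal feasibility (all g_i <= 0): OK
Dual feasibility (all lambda_i >= 0): OK
Complementary slackness (lambda_i * g_i(x) = 0 for all i): OK

Verdict: yes, KKT holds.

yes


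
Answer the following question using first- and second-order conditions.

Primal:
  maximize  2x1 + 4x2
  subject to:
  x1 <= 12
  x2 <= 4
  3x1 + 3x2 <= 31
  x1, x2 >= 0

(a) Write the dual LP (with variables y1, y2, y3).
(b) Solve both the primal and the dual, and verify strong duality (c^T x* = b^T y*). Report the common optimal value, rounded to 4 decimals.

The standard primal-dual pair for 'max c^T x s.t. A x <= b, x >= 0' is:
  Dual:  min b^T y  s.t.  A^T y >= c,  y >= 0.

So the dual LP is:
  minimize  12y1 + 4y2 + 31y3
  subject to:
    y1 + 3y3 >= 2
    y2 + 3y3 >= 4
    y1, y2, y3 >= 0

Solving the primal: x* = (6.3333, 4).
  primal value c^T x* = 28.6667.
Solving the dual: y* = (0, 2, 0.6667).
  dual value b^T y* = 28.6667.
Strong duality: c^T x* = b^T y*. Confirmed.

28.6667


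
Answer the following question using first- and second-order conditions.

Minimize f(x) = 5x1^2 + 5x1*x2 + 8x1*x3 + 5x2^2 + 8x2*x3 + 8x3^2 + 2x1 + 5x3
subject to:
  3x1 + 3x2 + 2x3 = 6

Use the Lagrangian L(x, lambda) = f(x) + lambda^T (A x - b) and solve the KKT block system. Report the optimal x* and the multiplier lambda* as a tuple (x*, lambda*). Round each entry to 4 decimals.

Form the Lagrangian:
  L(x, lambda) = (1/2) x^T Q x + c^T x + lambda^T (A x - b)
Stationarity (grad_x L = 0): Q x + c + A^T lambda = 0.
Primal feasibility: A x = b.

This gives the KKT block system:
  [ Q   A^T ] [ x     ]   [-c ]
  [ A    0  ] [ lambda ] = [ b ]

Solving the linear system:
  x*      = (1.1974, 1.5974, -1.1923)
  lambda* = (-4.141)
  f(x*)   = 10.6397

x* = (1.1974, 1.5974, -1.1923), lambda* = (-4.141)


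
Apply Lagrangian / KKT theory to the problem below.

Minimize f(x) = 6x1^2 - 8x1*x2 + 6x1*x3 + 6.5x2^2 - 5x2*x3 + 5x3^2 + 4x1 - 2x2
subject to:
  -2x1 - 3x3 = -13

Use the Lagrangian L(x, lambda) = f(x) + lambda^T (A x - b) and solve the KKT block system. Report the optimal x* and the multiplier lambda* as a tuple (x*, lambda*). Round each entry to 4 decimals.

Form the Lagrangian:
  L(x, lambda) = (1/2) x^T Q x + c^T x + lambda^T (A x - b)
Stationarity (grad_x L = 0): Q x + c + A^T lambda = 0.
Primal feasibility: A x = b.

This gives the KKT block system:
  [ Q   A^T ] [ x     ]   [-c ]
  [ A    0  ] [ lambda ] = [ b ]

Solving the linear system:
  x*      = (1.0909, 2.2121, 3.6061)
  lambda* = (10.5152)
  f(x*)   = 68.3182

x* = (1.0909, 2.2121, 3.6061), lambda* = (10.5152)


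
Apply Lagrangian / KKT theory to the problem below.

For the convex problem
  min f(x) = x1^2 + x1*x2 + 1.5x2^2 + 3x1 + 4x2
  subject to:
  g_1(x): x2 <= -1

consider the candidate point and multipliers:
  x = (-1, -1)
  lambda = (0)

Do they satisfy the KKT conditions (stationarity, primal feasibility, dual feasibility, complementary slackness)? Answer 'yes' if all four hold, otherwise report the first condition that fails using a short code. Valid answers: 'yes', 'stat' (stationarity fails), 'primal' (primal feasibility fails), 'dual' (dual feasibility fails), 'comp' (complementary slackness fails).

Gradient of f: grad f(x) = Q x + c = (0, 0)
Constraint values g_i(x) = a_i^T x - b_i:
  g_1((-1, -1)) = 0
Stationarity residual: grad f(x) + sum_i lambda_i a_i = (0, 0)
  -> stationarity OK
Primal feasibility (all g_i <= 0): OK
Dual feasibility (all lambda_i >= 0): OK
Complementary slackness (lambda_i * g_i(x) = 0 for all i): OK

Verdict: yes, KKT holds.

yes


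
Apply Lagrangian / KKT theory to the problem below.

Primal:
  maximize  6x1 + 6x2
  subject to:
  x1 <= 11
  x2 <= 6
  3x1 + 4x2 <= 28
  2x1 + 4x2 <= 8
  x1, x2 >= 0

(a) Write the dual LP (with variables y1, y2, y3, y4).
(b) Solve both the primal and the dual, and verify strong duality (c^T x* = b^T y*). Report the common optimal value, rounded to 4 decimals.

The standard primal-dual pair for 'max c^T x s.t. A x <= b, x >= 0' is:
  Dual:  min b^T y  s.t.  A^T y >= c,  y >= 0.

So the dual LP is:
  minimize  11y1 + 6y2 + 28y3 + 8y4
  subject to:
    y1 + 3y3 + 2y4 >= 6
    y2 + 4y3 + 4y4 >= 6
    y1, y2, y3, y4 >= 0

Solving the primal: x* = (4, 0).
  primal value c^T x* = 24.
Solving the dual: y* = (0, 0, 0, 3).
  dual value b^T y* = 24.
Strong duality: c^T x* = b^T y*. Confirmed.

24


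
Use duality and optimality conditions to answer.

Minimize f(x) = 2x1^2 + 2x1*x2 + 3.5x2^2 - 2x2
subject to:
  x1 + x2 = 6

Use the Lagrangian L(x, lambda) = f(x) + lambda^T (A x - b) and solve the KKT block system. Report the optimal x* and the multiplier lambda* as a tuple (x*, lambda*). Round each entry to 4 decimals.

Form the Lagrangian:
  L(x, lambda) = (1/2) x^T Q x + c^T x + lambda^T (A x - b)
Stationarity (grad_x L = 0): Q x + c + A^T lambda = 0.
Primal feasibility: A x = b.

This gives the KKT block system:
  [ Q   A^T ] [ x     ]   [-c ]
  [ A    0  ] [ lambda ] = [ b ]

Solving the linear system:
  x*      = (4, 2)
  lambda* = (-20)
  f(x*)   = 58

x* = (4, 2), lambda* = (-20)


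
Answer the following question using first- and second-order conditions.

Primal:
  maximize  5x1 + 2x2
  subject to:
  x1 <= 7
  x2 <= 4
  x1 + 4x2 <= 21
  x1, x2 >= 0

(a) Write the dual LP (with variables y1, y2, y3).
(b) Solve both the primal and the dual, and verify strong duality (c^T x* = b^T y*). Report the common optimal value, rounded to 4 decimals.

The standard primal-dual pair for 'max c^T x s.t. A x <= b, x >= 0' is:
  Dual:  min b^T y  s.t.  A^T y >= c,  y >= 0.

So the dual LP is:
  minimize  7y1 + 4y2 + 21y3
  subject to:
    y1 + y3 >= 5
    y2 + 4y3 >= 2
    y1, y2, y3 >= 0

Solving the primal: x* = (7, 3.5).
  primal value c^T x* = 42.
Solving the dual: y* = (4.5, 0, 0.5).
  dual value b^T y* = 42.
Strong duality: c^T x* = b^T y*. Confirmed.

42


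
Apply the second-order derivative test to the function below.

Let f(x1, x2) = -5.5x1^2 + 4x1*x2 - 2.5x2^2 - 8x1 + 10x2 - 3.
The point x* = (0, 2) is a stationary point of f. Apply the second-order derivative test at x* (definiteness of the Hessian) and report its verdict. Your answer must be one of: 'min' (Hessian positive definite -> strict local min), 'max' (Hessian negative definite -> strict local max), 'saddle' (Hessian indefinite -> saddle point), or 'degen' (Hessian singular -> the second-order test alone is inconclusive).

Compute the Hessian H = grad^2 f:
  H = [[-11, 4], [4, -5]]
Verify stationarity: grad f(x*) = H x* + g = (0, 0).
Eigenvalues of H: -13, -3.
Both eigenvalues < 0, so H is negative definite -> x* is a strict local max.

max


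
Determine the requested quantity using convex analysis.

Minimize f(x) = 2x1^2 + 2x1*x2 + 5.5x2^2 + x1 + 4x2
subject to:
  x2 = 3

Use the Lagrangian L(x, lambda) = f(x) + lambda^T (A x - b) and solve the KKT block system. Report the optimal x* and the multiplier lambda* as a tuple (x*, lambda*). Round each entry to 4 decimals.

Form the Lagrangian:
  L(x, lambda) = (1/2) x^T Q x + c^T x + lambda^T (A x - b)
Stationarity (grad_x L = 0): Q x + c + A^T lambda = 0.
Primal feasibility: A x = b.

This gives the KKT block system:
  [ Q   A^T ] [ x     ]   [-c ]
  [ A    0  ] [ lambda ] = [ b ]

Solving the linear system:
  x*      = (-1.75, 3)
  lambda* = (-33.5)
  f(x*)   = 55.375

x* = (-1.75, 3), lambda* = (-33.5)


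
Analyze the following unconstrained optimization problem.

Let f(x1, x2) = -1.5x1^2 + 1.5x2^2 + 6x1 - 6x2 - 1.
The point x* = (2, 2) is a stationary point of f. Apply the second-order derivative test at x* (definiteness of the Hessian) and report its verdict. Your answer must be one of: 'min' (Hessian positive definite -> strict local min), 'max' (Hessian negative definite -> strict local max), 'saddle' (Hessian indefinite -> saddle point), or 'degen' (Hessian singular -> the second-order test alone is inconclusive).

Compute the Hessian H = grad^2 f:
  H = [[-3, 0], [0, 3]]
Verify stationarity: grad f(x*) = H x* + g = (0, 0).
Eigenvalues of H: -3, 3.
Eigenvalues have mixed signs, so H is indefinite -> x* is a saddle point.

saddle
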